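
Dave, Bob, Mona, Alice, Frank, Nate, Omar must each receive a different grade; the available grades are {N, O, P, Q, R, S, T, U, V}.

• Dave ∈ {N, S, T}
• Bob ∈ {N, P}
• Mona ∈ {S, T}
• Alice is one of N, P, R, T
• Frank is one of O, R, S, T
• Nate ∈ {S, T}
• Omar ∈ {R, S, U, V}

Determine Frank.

O

Mona and Nate share exactly the 2 values {S, T}; by pigeonhole those values go to them, so strike S, T from Dave, Alice, Frank, Omar.
Dave's domain is down to {N}, so Dave = N. So Bob, Alice can't be N.
Bob must be P (only option left). Remove P from Alice.
Alice has just one choice, so Alice = R. So Frank, Omar can't be R.
So Frank = O.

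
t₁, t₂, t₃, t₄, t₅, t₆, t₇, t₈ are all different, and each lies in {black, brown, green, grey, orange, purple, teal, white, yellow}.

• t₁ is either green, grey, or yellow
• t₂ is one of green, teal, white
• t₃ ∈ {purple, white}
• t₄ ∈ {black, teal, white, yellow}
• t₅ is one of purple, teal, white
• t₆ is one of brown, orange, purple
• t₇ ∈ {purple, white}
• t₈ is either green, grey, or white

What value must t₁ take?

yellow

t₃ and t₇ between them cover only {purple, white} — a naked pair. Remove those values from t₂, t₄, t₅, t₆, t₈.
t₅ has just one choice, so t₅ = teal. Strike teal from t₂, t₄.
t₂ has just one choice, so t₂ = green. Strike green from t₁, t₈.
t₈'s domain is down to {grey}, so t₈ = grey. Strike grey from t₁.
So t₁ = yellow.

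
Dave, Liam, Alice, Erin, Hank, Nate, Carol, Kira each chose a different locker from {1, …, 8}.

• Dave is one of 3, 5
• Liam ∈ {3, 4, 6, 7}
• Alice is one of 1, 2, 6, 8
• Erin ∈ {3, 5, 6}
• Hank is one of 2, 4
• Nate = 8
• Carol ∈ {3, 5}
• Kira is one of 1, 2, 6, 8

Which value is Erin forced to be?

6

Nate must be 8 (only option left). So Alice, Kira can't be 8.
The 7 still-open variables draw from only 7 values {1, 2, 3, 4, 5, 6, 7}, so each is used; only Liam can be 7, hence Liam = 7.
The 6 still-open variables together cover exactly {1, 2, 3, 4, 5, 6} — 6 values for 6 variables — and 4 appears only in Hank's list, so Hank = 4.
Dave and Carol between them cover only {3, 5} — a naked pair. Remove those values from Erin.
So Erin = 6.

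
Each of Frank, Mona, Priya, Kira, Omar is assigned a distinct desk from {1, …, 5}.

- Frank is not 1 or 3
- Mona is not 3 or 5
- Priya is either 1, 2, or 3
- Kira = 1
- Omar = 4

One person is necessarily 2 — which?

Kira must be 1 (only option left). Strike 1 from Mona, Priya.
Omar must be 4 (only option left). So Frank, Mona can't be 4.
So 2 goes to Mona.

Mona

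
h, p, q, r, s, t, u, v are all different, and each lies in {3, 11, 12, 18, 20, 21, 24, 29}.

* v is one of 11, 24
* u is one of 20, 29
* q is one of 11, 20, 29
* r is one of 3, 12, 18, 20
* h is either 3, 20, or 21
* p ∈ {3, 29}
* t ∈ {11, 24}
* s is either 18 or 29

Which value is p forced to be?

3

Among the 8 variables, 12 fits only r (and all 8 values in {3, 11, 12, 18, 20, 21, 24, 29} must be used), so r = 12.
The 7 still-open variables draw from only 7 values {3, 11, 18, 20, 21, 24, 29}, so each is used; only s can be 18, hence s = 18.
The 6 still-open variables together cover exactly {3, 11, 20, 21, 24, 29} — 6 values for 6 variables — and 21 appears only in h's list, so h = 21.
The 5 still-open variables together cover exactly {3, 11, 20, 24, 29} — 5 values for 5 variables — and 3 appears only in p's list, so p = 3.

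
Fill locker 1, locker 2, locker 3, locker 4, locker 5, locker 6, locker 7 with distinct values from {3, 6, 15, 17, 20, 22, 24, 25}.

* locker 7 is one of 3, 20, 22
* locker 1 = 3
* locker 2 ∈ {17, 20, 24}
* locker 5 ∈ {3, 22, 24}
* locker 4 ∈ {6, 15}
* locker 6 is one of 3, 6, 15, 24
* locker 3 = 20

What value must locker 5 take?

24

locker 1 must be 3 (only option left). Remove 3 from locker 5, locker 6, locker 7.
locker 3's domain is down to {20}, so locker 3 = 20. Eliminate 20 elsewhere: locker 2, locker 7.
locker 7 must be 22 (only option left). Remove 22 from locker 5.
So locker 5 = 24.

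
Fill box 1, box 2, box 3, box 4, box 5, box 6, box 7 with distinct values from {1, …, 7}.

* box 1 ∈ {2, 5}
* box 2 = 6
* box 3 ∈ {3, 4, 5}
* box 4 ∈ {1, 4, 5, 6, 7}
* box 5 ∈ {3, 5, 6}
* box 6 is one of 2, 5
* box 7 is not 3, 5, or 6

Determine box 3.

4

box 2 has just one choice, so box 2 = 6. Eliminate 6 elsewhere: box 4, box 5.
box 1 and box 6 share exactly the 2 values {2, 5}; by pigeonhole those values go to them, so strike 2, 5 from box 3, box 4, box 5, box 7.
box 5's domain is down to {3}, so box 5 = 3. Strike 3 from box 3.
So box 3 = 4.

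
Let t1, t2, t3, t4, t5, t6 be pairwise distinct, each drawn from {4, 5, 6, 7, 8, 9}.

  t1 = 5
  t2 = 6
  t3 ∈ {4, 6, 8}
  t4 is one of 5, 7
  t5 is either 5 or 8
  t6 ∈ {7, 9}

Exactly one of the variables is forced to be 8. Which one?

t1's domain is down to {5}, so t1 = 5. Eliminate 5 elsewhere: t4, t5.
So 8 goes to t5.

t5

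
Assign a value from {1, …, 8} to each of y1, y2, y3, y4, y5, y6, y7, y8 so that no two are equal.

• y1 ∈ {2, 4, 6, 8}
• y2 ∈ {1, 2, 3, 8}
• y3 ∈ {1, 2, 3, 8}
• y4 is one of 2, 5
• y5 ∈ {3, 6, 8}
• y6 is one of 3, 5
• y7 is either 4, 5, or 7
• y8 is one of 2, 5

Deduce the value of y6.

The 8 variables together cover exactly {1, 2, 3, 4, 5, 6, 7, 8} — 8 values for 8 variables — and 7 appears only in y7's list, so y7 = 7.
Among the 7 still-open variables, 4 fits only y1 (and all 7 values in {1, 2, 3, 4, 5, 6, 8} must be used), so y1 = 4.
Among the 6 still-open variables, 6 fits only y5 (and all 6 values in {1, 2, 3, 5, 6, 8} must be used), so y5 = 6.
y4 and y8 between them cover only {2, 5} — a naked pair. Remove those values from y2, y3, y6.
So y6 = 3.

3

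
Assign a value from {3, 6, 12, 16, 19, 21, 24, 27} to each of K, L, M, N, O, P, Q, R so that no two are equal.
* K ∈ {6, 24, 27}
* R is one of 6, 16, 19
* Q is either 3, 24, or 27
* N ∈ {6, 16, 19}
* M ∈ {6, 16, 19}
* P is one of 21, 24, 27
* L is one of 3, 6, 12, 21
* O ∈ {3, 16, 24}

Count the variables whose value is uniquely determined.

2

The 8 variables together cover exactly {3, 6, 12, 16, 19, 21, 24, 27} — 8 values for 8 variables — and 12 appears only in L's list, so L = 12.
The 7 still-open variables together cover exactly {3, 6, 16, 19, 21, 24, 27} — 7 values for 7 variables — and 21 appears only in P's list, so P = 21.
M, N, R between them cover only {6, 16, 19} — a naked triple. Remove those values from K, O.
Determined: L=12, P=21. The other variables each still have more than one consistent value. That makes 2.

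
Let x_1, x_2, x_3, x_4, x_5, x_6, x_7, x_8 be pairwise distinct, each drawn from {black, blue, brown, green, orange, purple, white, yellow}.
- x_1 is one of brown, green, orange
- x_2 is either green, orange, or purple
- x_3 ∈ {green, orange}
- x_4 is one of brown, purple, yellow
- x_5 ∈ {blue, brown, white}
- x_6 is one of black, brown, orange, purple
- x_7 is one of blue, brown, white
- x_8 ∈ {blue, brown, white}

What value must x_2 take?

purple

The 8 variables together cover exactly {black, blue, brown, green, orange, purple, white, yellow} — 8 values for 8 variables — and black appears only in x_6's list, so x_6 = black.
The 7 still-open variables draw from only 7 values {blue, brown, green, orange, purple, white, yellow}, so each is used; only x_4 can be yellow, hence x_4 = yellow.
The 6 still-open variables draw from only 6 values {blue, brown, green, orange, purple, white}, so each is used; only x_2 can be purple, hence x_2 = purple.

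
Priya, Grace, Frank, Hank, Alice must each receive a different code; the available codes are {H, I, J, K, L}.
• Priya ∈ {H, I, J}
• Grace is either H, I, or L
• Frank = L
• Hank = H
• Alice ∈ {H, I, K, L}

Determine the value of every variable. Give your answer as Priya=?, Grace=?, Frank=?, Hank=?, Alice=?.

Priya=J, Grace=I, Frank=L, Hank=H, Alice=K

Frank has just one choice, so Frank = L. So Grace, Alice can't be L.
Hank's domain is down to {H}, so Hank = H. Strike H from Priya, Grace, Alice.
That leaves Grace = I. Strike I from Priya, Alice.
That leaves Alice = K.
Priya must be J (only option left).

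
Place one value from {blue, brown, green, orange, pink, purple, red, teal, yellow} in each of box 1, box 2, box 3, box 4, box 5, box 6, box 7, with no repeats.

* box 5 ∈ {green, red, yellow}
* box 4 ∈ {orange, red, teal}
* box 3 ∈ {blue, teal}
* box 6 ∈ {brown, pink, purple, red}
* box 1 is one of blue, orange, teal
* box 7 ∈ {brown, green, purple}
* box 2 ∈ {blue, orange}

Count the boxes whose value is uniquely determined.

box 1, box 2, box 3 between them cover only {blue, orange, teal} — a naked triple. Remove those values from box 4.
box 4 has just one choice, so box 4 = red. Remove red from box 5, box 6.
Determined: box 4=red. The other boxes each still have more than one consistent value. That makes 1.

1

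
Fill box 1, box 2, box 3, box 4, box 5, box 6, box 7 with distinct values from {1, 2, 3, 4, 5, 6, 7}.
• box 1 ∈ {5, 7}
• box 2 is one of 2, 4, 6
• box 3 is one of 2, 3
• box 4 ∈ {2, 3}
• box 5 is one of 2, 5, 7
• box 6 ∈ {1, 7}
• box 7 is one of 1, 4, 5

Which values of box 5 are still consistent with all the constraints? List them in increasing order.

5, 7

Among the 7 variables, 6 fits only box 2 (and all 7 values in {1, 2, 3, 4, 5, 6, 7} must be used), so box 2 = 6.
The 6 still-open variables draw from only 6 values {1, 2, 3, 4, 5, 7}, so each is used; only box 7 can be 4, hence box 7 = 4.
Among the 5 still-open variables, 1 fits only box 6 (and all 5 values in {1, 2, 3, 5, 7} must be used), so box 6 = 1.
box 3 and box 4 share exactly the 2 values {2, 3}; by pigeonhole those values go to them, so strike 2, 3 from box 5.
No further eliminations apply; box 5 can still be any of 5, 7.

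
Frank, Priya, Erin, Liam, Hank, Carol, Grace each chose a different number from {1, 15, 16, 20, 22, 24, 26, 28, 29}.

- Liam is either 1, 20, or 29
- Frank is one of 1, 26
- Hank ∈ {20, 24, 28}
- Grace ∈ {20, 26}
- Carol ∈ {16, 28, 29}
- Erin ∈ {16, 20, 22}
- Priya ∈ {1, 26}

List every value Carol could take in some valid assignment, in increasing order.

Frank and Priya between them cover only {1, 26} — a naked pair. Remove those values from Liam, Grace.
Grace's domain is down to {20}, so Grace = 20. Remove 20 from Erin, Liam, Hank.
Liam has just one choice, so Liam = 29. So Carol can't be 29.
No further eliminations apply; Carol can still be any of 16, 28.

16, 28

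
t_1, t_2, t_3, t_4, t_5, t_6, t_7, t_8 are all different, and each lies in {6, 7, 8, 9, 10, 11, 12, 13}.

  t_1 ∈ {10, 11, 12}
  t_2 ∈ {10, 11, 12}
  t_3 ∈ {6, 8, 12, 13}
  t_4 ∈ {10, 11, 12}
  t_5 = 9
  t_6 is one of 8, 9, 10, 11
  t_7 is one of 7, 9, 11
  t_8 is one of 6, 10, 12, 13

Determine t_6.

8

t_5 has just one choice, so t_5 = 9. So t_6, t_7 can't be 9.
Among the 7 still-open variables, 7 fits only t_7 (and all 7 values in {6, 7, 8, 10, 11, 12, 13} must be used), so t_7 = 7.
t_1, t_2, t_4 share exactly the 3 values {10, 11, 12}; by pigeonhole those values go to them, so strike 10, 11, 12 from t_3, t_6, t_8.
So t_6 = 8.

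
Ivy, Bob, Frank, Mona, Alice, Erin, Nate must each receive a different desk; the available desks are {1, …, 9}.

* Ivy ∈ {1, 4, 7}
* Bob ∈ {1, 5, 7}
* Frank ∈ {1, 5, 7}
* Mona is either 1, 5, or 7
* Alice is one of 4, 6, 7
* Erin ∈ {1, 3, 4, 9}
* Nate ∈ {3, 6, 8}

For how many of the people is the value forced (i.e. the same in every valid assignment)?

2

The 3 variables Bob, Frank, Mona are confined to {1, 5, 7}, which locks those values in; drop them from Ivy, Alice, Erin.
Ivy has just one choice, so Ivy = 4. Remove 4 from Alice, Erin.
Alice must be 6 (only option left). So Nate can't be 6.
Determined: Ivy=4, Alice=6. The other people each still have more than one consistent value. That makes 2.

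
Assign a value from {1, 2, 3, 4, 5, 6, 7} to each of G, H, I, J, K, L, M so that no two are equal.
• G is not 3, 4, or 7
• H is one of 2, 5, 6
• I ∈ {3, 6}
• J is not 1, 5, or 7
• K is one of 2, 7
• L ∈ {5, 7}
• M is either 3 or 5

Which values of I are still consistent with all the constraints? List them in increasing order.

The 7 variables together cover exactly {1, 2, 3, 4, 5, 6, 7} — 7 values for 7 variables — and 1 appears only in G's list, so G = 1.
The 6 still-open variables draw from only 6 values {2, 3, 4, 5, 6, 7}, so each is used; only J can be 4, hence J = 4.
No further eliminations apply; I can still be any of 3, 6.

3, 6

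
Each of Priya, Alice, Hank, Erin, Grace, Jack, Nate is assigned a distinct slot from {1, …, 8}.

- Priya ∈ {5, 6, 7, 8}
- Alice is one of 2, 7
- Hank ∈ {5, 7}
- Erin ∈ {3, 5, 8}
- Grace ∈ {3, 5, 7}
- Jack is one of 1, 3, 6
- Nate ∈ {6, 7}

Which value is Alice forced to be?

2

The 7 variables together cover exactly {1, 2, 3, 5, 6, 7, 8} — 7 values for 7 variables — and 1 appears only in Jack's list, so Jack = 1.
The 6 still-open variables together cover exactly {2, 3, 5, 6, 7, 8} — 6 values for 6 variables — and 2 appears only in Alice's list, so Alice = 2.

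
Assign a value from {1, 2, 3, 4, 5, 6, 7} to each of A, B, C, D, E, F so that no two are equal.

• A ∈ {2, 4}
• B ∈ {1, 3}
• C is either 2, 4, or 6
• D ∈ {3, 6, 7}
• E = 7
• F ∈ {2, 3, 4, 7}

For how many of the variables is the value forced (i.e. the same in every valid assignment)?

2

E's domain is down to {7}, so E = 7. Eliminate 7 elsewhere: D, F.
The 5 still-open variables draw from only 5 values {1, 2, 3, 4, 6}, so each is used; only B can be 1, hence B = 1.
Determined: B=1, E=7. The other variables each still have more than one consistent value. That makes 2.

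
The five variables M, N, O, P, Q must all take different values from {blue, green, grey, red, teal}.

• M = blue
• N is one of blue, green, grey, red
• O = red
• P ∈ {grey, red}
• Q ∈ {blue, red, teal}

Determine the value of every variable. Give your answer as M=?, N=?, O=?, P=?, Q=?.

M's domain is down to {blue}, so M = blue. Remove blue from N, Q.
O has just one choice, so O = red. Strike red from N, P, Q.
P must be grey (only option left). Eliminate grey elsewhere: N.
Q must be teal (only option left).
N's domain is down to {green}, so N = green.

M=blue, N=green, O=red, P=grey, Q=teal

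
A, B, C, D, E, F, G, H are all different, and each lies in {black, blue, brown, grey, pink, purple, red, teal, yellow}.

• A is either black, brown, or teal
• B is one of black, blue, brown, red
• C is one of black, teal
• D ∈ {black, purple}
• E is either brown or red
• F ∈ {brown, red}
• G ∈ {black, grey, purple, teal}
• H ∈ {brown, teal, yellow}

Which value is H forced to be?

yellow

The 8 variables together cover exactly {black, blue, brown, grey, purple, red, teal, yellow} — 8 values for 8 variables — and blue appears only in B's list, so B = blue.
The 7 still-open variables together cover exactly {black, brown, grey, purple, red, teal, yellow} — 7 values for 7 variables — and grey appears only in G's list, so G = grey.
The 6 still-open variables together cover exactly {black, brown, purple, red, teal, yellow} — 6 values for 6 variables — and purple appears only in D's list, so D = purple.
The 5 still-open variables draw from only 5 values {black, brown, red, teal, yellow}, so each is used; only H can be yellow, hence H = yellow.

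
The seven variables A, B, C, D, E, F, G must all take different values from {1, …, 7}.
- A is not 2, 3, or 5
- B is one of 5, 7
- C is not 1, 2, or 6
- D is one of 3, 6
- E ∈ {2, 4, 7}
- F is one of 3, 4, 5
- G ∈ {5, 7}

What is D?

6

Among the 7 variables, 1 fits only A (and all 7 values in {1, 2, 3, 4, 5, 6, 7} must be used), so A = 1.
Among the 6 still-open variables, 2 fits only E (and all 6 values in {2, 3, 4, 5, 6, 7} must be used), so E = 2.
Among the 5 still-open variables, 6 fits only D (and all 5 values in {3, 4, 5, 6, 7} must be used), so D = 6.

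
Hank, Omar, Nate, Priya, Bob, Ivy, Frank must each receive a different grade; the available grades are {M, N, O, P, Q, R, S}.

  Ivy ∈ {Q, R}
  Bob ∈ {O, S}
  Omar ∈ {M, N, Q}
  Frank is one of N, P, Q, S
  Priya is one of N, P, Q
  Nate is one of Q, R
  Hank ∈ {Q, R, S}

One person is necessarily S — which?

The 7 variables together cover exactly {M, N, O, P, Q, R, S} — 7 values for 7 variables — and M appears only in Omar's list, so Omar = M.
The 6 still-open variables together cover exactly {N, O, P, Q, R, S} — 6 values for 6 variables — and O appears only in Bob's list, so Bob = O.
Nate and Ivy between them cover only {Q, R} — a naked pair. Remove those values from Hank, Priya, Frank.
So S goes to Hank.

Hank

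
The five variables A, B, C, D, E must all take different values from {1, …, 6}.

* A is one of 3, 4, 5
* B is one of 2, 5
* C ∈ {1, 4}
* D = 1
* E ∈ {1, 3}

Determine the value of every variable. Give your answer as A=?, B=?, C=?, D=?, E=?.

A=5, B=2, C=4, D=1, E=3

D's domain is down to {1}, so D = 1. Strike 1 from C, E.
That leaves E = 3. Strike 3 from A.
That leaves C = 4. Remove 4 from A.
A has just one choice, so A = 5. Eliminate 5 elsewhere: B.
B's domain is down to {2}, so B = 2.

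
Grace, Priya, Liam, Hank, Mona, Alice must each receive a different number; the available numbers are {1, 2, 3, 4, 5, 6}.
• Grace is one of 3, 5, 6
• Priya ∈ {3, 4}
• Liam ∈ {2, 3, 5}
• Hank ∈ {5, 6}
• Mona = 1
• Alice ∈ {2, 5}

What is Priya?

Mona must be 1 (only option left).
Among the 5 still-open variables, 4 fits only Priya (and all 5 values in {2, 3, 4, 5, 6} must be used), so Priya = 4.

4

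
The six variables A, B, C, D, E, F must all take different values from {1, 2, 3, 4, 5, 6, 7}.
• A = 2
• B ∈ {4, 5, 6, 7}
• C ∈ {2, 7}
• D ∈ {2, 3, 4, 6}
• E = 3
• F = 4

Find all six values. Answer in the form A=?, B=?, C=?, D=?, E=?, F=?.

A's domain is down to {2}, so A = 2. Remove 2 from C, D.
C has just one choice, so C = 7. So B can't be 7.
E has just one choice, so E = 3. So D can't be 3.
F has just one choice, so F = 4. Strike 4 from B, D.
D has just one choice, so D = 6. Remove 6 from B.
B has just one choice, so B = 5.

A=2, B=5, C=7, D=6, E=3, F=4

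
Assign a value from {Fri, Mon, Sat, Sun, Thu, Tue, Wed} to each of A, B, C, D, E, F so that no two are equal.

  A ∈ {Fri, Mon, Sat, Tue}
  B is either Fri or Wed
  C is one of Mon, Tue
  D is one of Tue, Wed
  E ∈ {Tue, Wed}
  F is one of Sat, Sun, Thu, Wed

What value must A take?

Sat

D and E between them cover only {Tue, Wed} — a naked pair. Remove those values from A, B, C, F.
B has just one choice, so B = Fri. Strike Fri from A.
C's domain is down to {Mon}, so C = Mon. Remove Mon from A.
So A = Sat.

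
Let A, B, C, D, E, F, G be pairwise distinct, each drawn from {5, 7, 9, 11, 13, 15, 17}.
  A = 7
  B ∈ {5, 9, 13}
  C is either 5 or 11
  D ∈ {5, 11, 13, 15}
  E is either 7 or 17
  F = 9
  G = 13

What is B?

5

A's domain is down to {7}, so A = 7. Eliminate 7 elsewhere: E.
That leaves E = 17.
F has just one choice, so F = 9. Remove 9 from B.
G has just one choice, so G = 13. Eliminate 13 elsewhere: B, D.
So B = 5.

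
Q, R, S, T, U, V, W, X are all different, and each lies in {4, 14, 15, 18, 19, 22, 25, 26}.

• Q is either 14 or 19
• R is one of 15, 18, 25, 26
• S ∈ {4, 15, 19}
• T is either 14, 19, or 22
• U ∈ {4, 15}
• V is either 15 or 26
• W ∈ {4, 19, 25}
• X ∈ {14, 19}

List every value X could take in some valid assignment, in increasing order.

The 8 variables together cover exactly {4, 14, 15, 18, 19, 22, 25, 26} — 8 values for 8 variables — and 18 appears only in R's list, so R = 18.
The 7 still-open variables draw from only 7 values {4, 14, 15, 19, 22, 25, 26}, so each is used; only T can be 22, hence T = 22.
The 6 still-open variables together cover exactly {4, 14, 15, 19, 25, 26} — 6 values for 6 variables — and 25 appears only in W's list, so W = 25.
Among the 5 still-open variables, 26 fits only V (and all 5 values in {4, 14, 15, 19, 26} must be used), so V = 26.
Q and X share exactly the 2 values {14, 19}; by pigeonhole those values go to them, so strike 14, 19 from S.
No further eliminations apply; X can still be any of 14, 19.

14, 19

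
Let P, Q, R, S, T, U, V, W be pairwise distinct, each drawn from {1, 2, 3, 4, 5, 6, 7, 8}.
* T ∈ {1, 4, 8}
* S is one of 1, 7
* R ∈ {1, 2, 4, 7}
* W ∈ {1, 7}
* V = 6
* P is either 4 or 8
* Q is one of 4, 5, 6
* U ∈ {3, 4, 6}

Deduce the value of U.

V has just one choice, so V = 6. Remove 6 from Q, U.
The 7 still-open variables draw from only 7 values {1, 2, 3, 4, 5, 7, 8}, so each is used; only R can be 2, hence R = 2.
Among the 6 still-open variables, 3 fits only U (and all 6 values in {1, 3, 4, 5, 7, 8} must be used), so U = 3.

3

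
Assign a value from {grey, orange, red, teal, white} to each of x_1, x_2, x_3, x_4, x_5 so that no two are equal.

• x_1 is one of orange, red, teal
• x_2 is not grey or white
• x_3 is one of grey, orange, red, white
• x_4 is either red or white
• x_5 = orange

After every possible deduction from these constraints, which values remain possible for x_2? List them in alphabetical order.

red, teal

x_5's domain is down to {orange}, so x_5 = orange. Eliminate orange elsewhere: x_1, x_2, x_3.
The 4 still-open variables together cover exactly {grey, red, teal, white} — 4 values for 4 variables — and grey appears only in x_3's list, so x_3 = grey.
The 3 still-open variables draw from only 3 values {red, teal, white}, so each is used; only x_4 can be white, hence x_4 = white.
No further eliminations apply; x_2 can still be any of red, teal.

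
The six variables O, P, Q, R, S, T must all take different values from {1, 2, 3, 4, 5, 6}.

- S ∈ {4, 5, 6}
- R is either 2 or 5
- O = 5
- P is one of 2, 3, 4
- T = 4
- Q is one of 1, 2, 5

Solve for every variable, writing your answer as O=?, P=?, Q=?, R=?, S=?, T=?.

O=5, P=3, Q=1, R=2, S=6, T=4

O must be 5 (only option left). So Q, R, S can't be 5.
R has just one choice, so R = 2. Remove 2 from P, Q.
T must be 4 (only option left). Remove 4 from P, S.
P must be 3 (only option left).
Q's domain is down to {1}, so Q = 1.
S's domain is down to {6}, so S = 6.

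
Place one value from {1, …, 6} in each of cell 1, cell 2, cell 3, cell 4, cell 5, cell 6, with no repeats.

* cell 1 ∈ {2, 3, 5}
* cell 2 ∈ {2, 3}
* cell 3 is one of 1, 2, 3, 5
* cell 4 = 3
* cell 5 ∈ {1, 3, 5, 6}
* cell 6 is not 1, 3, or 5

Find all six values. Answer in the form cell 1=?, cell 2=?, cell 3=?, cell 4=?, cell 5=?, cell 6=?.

cell 4 must be 3 (only option left). Remove 3 from cell 1, cell 2, cell 3, cell 5.
cell 2 has just one choice, so cell 2 = 2. Strike 2 from cell 1, cell 3, cell 6.
cell 1 must be 5 (only option left). Strike 5 from cell 3, cell 5.
cell 3 has just one choice, so cell 3 = 1. Strike 1 from cell 5.
cell 5 has just one choice, so cell 5 = 6. Remove 6 from cell 6.
That leaves cell 6 = 4.

cell 1=5, cell 2=2, cell 3=1, cell 4=3, cell 5=6, cell 6=4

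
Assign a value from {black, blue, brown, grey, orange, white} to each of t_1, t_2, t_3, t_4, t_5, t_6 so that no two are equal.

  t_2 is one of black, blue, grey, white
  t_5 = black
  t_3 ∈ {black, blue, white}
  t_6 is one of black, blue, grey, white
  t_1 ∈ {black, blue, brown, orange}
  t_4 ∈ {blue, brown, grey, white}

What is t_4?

brown

t_5 must be black (only option left). Remove black from t_1, t_2, t_3, t_6.
The 5 still-open variables draw from only 5 values {blue, brown, grey, orange, white}, so each is used; only t_1 can be orange, hence t_1 = orange.
The 4 still-open variables together cover exactly {blue, brown, grey, white} — 4 values for 4 variables — and brown appears only in t_4's list, so t_4 = brown.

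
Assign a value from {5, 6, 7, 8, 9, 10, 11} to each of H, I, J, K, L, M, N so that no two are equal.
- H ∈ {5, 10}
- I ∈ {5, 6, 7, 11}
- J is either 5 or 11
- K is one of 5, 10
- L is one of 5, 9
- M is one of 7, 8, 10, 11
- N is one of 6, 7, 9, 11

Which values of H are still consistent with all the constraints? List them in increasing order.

5, 10

Among the 7 variables, 8 fits only M (and all 7 values in {5, 6, 7, 8, 9, 10, 11} must be used), so M = 8.
H and K between them cover only {5, 10} — a naked pair. Remove those values from I, J, L.
That leaves J = 11. Eliminate 11 elsewhere: I, N.
L must be 9 (only option left). Remove 9 from N.
No further eliminations apply; H can still be any of 5, 10.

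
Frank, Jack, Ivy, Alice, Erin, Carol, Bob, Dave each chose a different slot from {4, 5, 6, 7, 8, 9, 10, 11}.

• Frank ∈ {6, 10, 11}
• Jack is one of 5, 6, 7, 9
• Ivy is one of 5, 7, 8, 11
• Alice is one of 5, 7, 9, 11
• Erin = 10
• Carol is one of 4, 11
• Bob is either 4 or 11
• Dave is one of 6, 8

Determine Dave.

8

Erin must be 10 (only option left). Eliminate 10 elsewhere: Frank.
The 2 variables Carol and Bob are confined to {4, 11}, which locks those values in; drop them from Frank, Ivy, Alice.
Frank has just one choice, so Frank = 6. Strike 6 from Jack, Dave.
So Dave = 8.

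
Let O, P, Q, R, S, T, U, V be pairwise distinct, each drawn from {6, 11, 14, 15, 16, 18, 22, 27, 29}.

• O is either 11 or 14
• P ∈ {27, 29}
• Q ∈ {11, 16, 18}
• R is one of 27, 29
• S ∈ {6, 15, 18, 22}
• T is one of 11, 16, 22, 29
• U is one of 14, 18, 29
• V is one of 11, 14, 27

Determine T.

22

P and R share exactly the 2 values {27, 29}; by pigeonhole those values go to them, so strike 27, 29 from T, U, V.
O and V share exactly the 2 values {11, 14}; by pigeonhole those values go to them, so strike 11, 14 from Q, T, U.
U has just one choice, so U = 18. So Q, S can't be 18.
Q must be 16 (only option left). Eliminate 16 elsewhere: T.
So T = 22.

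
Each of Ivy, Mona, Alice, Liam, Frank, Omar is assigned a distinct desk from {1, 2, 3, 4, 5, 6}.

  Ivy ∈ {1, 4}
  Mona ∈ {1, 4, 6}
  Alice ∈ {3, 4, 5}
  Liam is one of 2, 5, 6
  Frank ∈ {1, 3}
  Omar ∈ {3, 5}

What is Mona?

6

The 6 variables draw from only 6 values {1, 2, 3, 4, 5, 6}, so each is used; only Liam can be 2, hence Liam = 2.
Among the 5 still-open variables, 6 fits only Mona (and all 5 values in {1, 3, 4, 5, 6} must be used), so Mona = 6.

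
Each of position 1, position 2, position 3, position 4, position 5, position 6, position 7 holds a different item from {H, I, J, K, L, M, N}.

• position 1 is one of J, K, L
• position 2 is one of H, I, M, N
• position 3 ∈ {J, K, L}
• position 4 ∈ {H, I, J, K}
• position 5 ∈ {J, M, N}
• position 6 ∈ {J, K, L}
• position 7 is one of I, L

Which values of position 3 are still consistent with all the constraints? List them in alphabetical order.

position 1, position 3, position 6 between them cover only {J, K, L} — a naked triple. Remove those values from position 4, position 5, position 7.
position 7 has just one choice, so position 7 = I. Remove I from position 2, position 4.
position 4 has just one choice, so position 4 = H. Remove H from position 2.
No further eliminations apply; position 3 can still be any of J, K, L.

J, K, L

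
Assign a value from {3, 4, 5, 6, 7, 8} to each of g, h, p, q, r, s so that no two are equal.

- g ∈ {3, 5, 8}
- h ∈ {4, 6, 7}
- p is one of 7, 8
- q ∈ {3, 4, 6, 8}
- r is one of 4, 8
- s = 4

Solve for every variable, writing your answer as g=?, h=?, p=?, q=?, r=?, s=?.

s has just one choice, so s = 4. Strike 4 from h, q, r.
r must be 8 (only option left). Strike 8 from g, p, q.
That leaves p = 7. Remove 7 from h.
h must be 6 (only option left). Strike 6 from q.
q has just one choice, so q = 3. Remove 3 from g.
g's domain is down to {5}, so g = 5.

g=5, h=6, p=7, q=3, r=8, s=4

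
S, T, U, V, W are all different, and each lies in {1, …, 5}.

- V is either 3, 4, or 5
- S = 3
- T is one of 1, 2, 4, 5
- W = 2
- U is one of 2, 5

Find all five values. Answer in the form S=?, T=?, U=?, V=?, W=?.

S must be 3 (only option left). Eliminate 3 elsewhere: V.
W's domain is down to {2}, so W = 2. Remove 2 from T, U.
That leaves U = 5. So T, V can't be 5.
V must be 4 (only option left). So T can't be 4.
That leaves T = 1.

S=3, T=1, U=5, V=4, W=2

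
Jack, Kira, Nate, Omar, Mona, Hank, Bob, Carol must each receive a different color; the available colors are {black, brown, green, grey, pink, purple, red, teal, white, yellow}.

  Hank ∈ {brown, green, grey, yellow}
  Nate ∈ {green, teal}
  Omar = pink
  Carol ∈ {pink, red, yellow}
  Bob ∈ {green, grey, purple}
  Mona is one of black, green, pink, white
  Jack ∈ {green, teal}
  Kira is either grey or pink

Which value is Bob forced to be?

Omar must be pink (only option left). Eliminate pink elsewhere: Kira, Mona, Carol.
Kira must be grey (only option left). So Hank, Bob can't be grey.
The 2 variables Jack and Nate are confined to {green, teal}, which locks those values in; drop them from Mona, Hank, Bob.
So Bob = purple.

purple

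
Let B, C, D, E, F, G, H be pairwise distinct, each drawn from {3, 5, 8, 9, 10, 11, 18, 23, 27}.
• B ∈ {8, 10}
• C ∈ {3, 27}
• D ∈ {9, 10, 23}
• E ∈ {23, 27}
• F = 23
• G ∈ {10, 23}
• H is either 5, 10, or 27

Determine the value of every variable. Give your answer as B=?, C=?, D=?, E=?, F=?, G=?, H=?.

F's domain is down to {23}, so F = 23. So D, E, G can't be 23.
G has just one choice, so G = 10. Remove 10 from B, D, H.
B must be 8 (only option left).
D has just one choice, so D = 9.
E has just one choice, so E = 27. Remove 27 from C, H.
H must be 5 (only option left).
C must be 3 (only option left).

B=8, C=3, D=9, E=27, F=23, G=10, H=5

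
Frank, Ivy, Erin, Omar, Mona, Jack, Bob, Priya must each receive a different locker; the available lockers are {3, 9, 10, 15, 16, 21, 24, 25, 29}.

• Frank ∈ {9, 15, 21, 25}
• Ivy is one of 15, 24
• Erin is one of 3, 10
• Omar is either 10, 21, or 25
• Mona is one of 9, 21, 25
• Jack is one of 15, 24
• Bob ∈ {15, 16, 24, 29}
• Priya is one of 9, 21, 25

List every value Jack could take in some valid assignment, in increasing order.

Ivy and Jack share exactly the 2 values {15, 24}; by pigeonhole those values go to them, so strike 15, 24 from Frank, Bob.
Frank, Mona, Priya share exactly the 3 values {9, 21, 25}; by pigeonhole those values go to them, so strike 9, 21, 25 from Omar.
Omar has just one choice, so Omar = 10. Strike 10 from Erin.
Erin must be 3 (only option left).
No further eliminations apply; Jack can still be any of 15, 24.

15, 24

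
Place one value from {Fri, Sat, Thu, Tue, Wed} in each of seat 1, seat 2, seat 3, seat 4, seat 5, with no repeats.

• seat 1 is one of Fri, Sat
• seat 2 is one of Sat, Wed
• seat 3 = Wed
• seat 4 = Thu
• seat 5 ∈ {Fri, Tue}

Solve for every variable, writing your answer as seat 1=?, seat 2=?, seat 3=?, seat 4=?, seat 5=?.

seat 1=Fri, seat 2=Sat, seat 3=Wed, seat 4=Thu, seat 5=Tue

seat 3 must be Wed (only option left). Remove Wed from seat 2.
seat 4 must be Thu (only option left).
seat 2's domain is down to {Sat}, so seat 2 = Sat. Eliminate Sat elsewhere: seat 1.
seat 1 has just one choice, so seat 1 = Fri. Remove Fri from seat 5.
That leaves seat 5 = Tue.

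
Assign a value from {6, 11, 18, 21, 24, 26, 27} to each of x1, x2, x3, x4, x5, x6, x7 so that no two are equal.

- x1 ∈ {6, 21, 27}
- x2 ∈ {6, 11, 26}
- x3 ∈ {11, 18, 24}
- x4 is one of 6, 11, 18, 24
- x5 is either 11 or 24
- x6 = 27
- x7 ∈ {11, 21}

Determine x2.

x6 must be 27 (only option left). So x1 can't be 27.
The 6 still-open variables draw from only 6 values {6, 11, 18, 21, 24, 26}, so each is used; only x2 can be 26, hence x2 = 26.

26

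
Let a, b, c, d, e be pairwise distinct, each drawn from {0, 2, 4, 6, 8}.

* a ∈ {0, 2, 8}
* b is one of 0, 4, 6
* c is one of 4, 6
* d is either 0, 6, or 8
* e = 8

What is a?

e has just one choice, so e = 8. So a, d can't be 8.
The 4 still-open variables together cover exactly {0, 2, 4, 6} — 4 values for 4 variables — and 2 appears only in a's list, so a = 2.

2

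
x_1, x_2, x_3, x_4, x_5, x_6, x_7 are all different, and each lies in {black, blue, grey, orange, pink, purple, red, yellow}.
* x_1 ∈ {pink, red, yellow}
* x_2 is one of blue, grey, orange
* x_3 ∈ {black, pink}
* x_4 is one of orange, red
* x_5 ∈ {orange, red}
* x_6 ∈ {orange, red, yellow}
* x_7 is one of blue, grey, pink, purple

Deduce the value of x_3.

black

x_4 and x_5 share exactly the 2 values {orange, red}; by pigeonhole those values go to them, so strike orange, red from x_1, x_2, x_6.
x_6 must be yellow (only option left). Eliminate yellow elsewhere: x_1.
x_1's domain is down to {pink}, so x_1 = pink. So x_3, x_7 can't be pink.
So x_3 = black.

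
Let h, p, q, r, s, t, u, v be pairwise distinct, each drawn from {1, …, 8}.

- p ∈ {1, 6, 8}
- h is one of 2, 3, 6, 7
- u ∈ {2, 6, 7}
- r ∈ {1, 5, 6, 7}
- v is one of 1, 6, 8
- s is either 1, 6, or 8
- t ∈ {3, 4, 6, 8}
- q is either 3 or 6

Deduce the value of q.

The 8 variables together cover exactly {1, 2, 3, 4, 5, 6, 7, 8} — 8 values for 8 variables — and 4 appears only in t's list, so t = 4.
Among the 7 still-open variables, 5 fits only r (and all 7 values in {1, 2, 3, 5, 6, 7, 8} must be used), so r = 5.
p, s, v share exactly the 3 values {1, 6, 8}; by pigeonhole those values go to them, so strike 1, 6, 8 from h, q, u.
So q = 3.

3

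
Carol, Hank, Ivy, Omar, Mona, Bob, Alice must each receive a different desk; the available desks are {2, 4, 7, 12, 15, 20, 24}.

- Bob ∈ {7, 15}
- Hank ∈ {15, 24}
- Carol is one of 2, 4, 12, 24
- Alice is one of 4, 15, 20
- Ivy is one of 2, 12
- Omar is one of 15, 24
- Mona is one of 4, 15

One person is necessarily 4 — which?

Mona

The 7 variables draw from only 7 values {2, 4, 7, 12, 15, 20, 24}, so each is used; only Bob can be 7, hence Bob = 7.
Among the 6 still-open variables, 20 fits only Alice (and all 6 values in {2, 4, 12, 15, 20, 24} must be used), so Alice = 20.
The 2 variables Hank and Omar are confined to {15, 24}, which locks those values in; drop them from Carol, Mona.
So 4 goes to Mona.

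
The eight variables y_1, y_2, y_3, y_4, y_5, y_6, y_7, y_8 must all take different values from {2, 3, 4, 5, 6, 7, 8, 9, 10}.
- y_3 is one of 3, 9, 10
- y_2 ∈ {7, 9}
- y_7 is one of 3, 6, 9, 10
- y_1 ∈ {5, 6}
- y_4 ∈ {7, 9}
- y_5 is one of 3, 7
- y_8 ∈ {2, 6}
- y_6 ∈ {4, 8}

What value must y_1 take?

y_2 and y_4 share exactly the 2 values {7, 9}; by pigeonhole those values go to them, so strike 7, 9 from y_3, y_5, y_7.
y_5 must be 3 (only option left). Remove 3 from y_3, y_7.
y_3 must be 10 (only option left). So y_7 can't be 10.
y_7 must be 6 (only option left). So y_1, y_8 can't be 6.
So y_1 = 5.

5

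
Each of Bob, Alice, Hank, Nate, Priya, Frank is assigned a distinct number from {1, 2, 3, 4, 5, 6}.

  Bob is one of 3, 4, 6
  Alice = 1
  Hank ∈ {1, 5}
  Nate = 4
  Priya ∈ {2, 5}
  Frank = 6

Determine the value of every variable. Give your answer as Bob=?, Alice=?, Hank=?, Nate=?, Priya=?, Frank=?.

Alice's domain is down to {1}, so Alice = 1. So Hank can't be 1.
Hank has just one choice, so Hank = 5. Remove 5 from Priya.
That leaves Nate = 4. Strike 4 from Bob.
Priya must be 2 (only option left).
Frank must be 6 (only option left). Strike 6 from Bob.
Bob's domain is down to {3}, so Bob = 3.

Bob=3, Alice=1, Hank=5, Nate=4, Priya=2, Frank=6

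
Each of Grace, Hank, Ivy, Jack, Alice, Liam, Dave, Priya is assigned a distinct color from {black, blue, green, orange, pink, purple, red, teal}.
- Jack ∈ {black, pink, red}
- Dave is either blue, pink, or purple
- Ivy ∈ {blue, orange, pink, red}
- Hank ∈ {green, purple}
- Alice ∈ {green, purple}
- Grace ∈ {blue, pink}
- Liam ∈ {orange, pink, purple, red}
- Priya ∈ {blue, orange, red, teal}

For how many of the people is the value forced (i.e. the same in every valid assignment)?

2

The 8 variables together cover exactly {black, blue, green, orange, pink, purple, red, teal} — 8 values for 8 variables — and black appears only in Jack's list, so Jack = black.
The 7 still-open variables together cover exactly {blue, green, orange, pink, purple, red, teal} — 7 values for 7 variables — and teal appears only in Priya's list, so Priya = teal.
The 2 variables Hank and Alice are confined to {green, purple}, which locks those values in; drop them from Liam, Dave.
The 2 variables Grace and Dave are confined to {blue, pink}, which locks those values in; drop them from Ivy, Liam.
Determined: Jack=black, Priya=teal. The other people each still have more than one consistent value. That makes 2.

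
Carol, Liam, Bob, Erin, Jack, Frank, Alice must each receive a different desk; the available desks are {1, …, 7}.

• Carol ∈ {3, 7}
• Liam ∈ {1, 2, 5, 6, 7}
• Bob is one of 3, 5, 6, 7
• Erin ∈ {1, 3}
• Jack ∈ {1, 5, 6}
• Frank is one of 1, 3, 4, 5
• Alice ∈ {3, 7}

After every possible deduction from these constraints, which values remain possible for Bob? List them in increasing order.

The 7 variables draw from only 7 values {1, 2, 3, 4, 5, 6, 7}, so each is used; only Liam can be 2, hence Liam = 2.
The 6 still-open variables draw from only 6 values {1, 3, 4, 5, 6, 7}, so each is used; only Frank can be 4, hence Frank = 4.
Carol and Alice share exactly the 2 values {3, 7}; by pigeonhole those values go to them, so strike 3, 7 from Bob, Erin.
Erin's domain is down to {1}, so Erin = 1. Strike 1 from Jack.
No further eliminations apply; Bob can still be any of 5, 6.

5, 6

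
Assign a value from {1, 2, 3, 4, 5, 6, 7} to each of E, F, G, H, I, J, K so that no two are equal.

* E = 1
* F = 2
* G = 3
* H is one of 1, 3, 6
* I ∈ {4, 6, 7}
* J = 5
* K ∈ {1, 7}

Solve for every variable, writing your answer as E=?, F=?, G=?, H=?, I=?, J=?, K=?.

E=1, F=2, G=3, H=6, I=4, J=5, K=7

E has just one choice, so E = 1. So H, K can't be 1.
F has just one choice, so F = 2.
G has just one choice, so G = 3. So H can't be 3.
H has just one choice, so H = 6. Eliminate 6 elsewhere: I.
J must be 5 (only option left).
K has just one choice, so K = 7. So I can't be 7.
That leaves I = 4.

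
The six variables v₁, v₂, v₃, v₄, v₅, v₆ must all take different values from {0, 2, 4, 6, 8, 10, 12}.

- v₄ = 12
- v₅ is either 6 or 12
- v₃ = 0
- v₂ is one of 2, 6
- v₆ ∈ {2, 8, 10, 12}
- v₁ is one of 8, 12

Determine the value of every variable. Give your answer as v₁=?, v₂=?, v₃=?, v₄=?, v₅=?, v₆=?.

v₃ has just one choice, so v₃ = 0.
v₄'s domain is down to {12}, so v₄ = 12. Eliminate 12 elsewhere: v₁, v₅, v₆.
v₅ must be 6 (only option left). Strike 6 from v₂.
v₁ must be 8 (only option left). Remove 8 from v₆.
v₂ must be 2 (only option left). Eliminate 2 elsewhere: v₆.
v₆ must be 10 (only option left).

v₁=8, v₂=2, v₃=0, v₄=12, v₅=6, v₆=10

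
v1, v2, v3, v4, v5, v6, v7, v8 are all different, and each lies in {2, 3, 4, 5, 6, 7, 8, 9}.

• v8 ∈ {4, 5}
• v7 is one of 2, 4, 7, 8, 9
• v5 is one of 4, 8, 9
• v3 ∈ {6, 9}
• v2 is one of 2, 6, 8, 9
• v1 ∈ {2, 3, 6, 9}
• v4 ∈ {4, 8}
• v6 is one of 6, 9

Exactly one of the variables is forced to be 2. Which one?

The 8 variables draw from only 8 values {2, 3, 4, 5, 6, 7, 8, 9}, so each is used; only v1 can be 3, hence v1 = 3.
The 7 still-open variables together cover exactly {2, 4, 5, 6, 7, 8, 9} — 7 values for 7 variables — and 5 appears only in v8's list, so v8 = 5.
The 6 still-open variables draw from only 6 values {2, 4, 6, 7, 8, 9}, so each is used; only v7 can be 7, hence v7 = 7.
The 5 still-open variables together cover exactly {2, 4, 6, 8, 9} — 5 values for 5 variables — and 2 appears only in v2's list, so v2 = 2.

v2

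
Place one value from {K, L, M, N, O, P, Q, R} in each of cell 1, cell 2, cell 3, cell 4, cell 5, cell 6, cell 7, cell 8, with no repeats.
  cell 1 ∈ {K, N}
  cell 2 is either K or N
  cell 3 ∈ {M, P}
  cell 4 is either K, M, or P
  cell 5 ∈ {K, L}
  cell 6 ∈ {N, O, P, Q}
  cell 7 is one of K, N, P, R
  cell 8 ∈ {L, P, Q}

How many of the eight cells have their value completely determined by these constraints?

4

The 8 variables together cover exactly {K, L, M, N, O, P, Q, R} — 8 values for 8 variables — and O appears only in cell 6's list, so cell 6 = O.
Among the 7 still-open variables, Q fits only cell 8 (and all 7 values in {K, L, M, N, P, Q, R} must be used), so cell 8 = Q.
The 6 still-open variables draw from only 6 values {K, L, M, N, P, R}, so each is used; only cell 5 can be L, hence cell 5 = L.
Among the 5 still-open variables, R fits only cell 7 (and all 5 values in {K, M, N, P, R} must be used), so cell 7 = R.
The 2 variables cell 1 and cell 2 are confined to {K, N}, which locks those values in; drop them from cell 4.
Determined: cell 5=L, cell 6=O, cell 7=R, cell 8=Q. The other cells each still have more than one consistent value. That makes 4.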